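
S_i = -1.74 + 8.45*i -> [-1.74, 6.71, 15.16, 23.61, 32.06]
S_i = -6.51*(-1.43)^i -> [-6.51, 9.31, -13.31, 19.04, -27.22]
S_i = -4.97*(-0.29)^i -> [-4.97, 1.44, -0.42, 0.12, -0.04]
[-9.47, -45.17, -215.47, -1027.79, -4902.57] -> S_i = -9.47*4.77^i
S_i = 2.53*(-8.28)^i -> [2.53, -20.95, 173.45, -1436.19, 11891.64]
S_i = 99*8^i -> [99, 792, 6336, 50688, 405504]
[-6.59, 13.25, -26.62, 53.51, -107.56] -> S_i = -6.59*(-2.01)^i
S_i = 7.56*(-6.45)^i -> [7.56, -48.76, 314.51, -2028.62, 13084.61]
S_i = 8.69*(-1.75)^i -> [8.69, -15.21, 26.61, -46.57, 81.5]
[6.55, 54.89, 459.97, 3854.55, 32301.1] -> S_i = 6.55*8.38^i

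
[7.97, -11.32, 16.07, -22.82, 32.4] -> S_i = 7.97*(-1.42)^i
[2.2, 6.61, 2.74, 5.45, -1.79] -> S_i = Random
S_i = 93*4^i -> [93, 372, 1488, 5952, 23808]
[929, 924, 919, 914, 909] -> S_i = 929 + -5*i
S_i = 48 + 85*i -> [48, 133, 218, 303, 388]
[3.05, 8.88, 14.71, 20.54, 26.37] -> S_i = 3.05 + 5.83*i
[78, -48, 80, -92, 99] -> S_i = Random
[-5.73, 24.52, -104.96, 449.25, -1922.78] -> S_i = -5.73*(-4.28)^i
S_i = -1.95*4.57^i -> [-1.95, -8.91, -40.73, -186.12, -850.55]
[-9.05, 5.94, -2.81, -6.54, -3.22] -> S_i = Random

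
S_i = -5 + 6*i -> [-5, 1, 7, 13, 19]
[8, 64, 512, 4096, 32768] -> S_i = 8*8^i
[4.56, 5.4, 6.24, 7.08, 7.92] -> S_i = 4.56 + 0.84*i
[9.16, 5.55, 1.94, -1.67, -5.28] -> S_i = 9.16 + -3.61*i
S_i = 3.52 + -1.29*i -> [3.52, 2.23, 0.94, -0.35, -1.64]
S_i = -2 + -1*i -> [-2, -3, -4, -5, -6]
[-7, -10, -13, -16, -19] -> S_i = -7 + -3*i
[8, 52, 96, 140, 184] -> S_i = 8 + 44*i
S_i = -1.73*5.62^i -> [-1.73, -9.72, -54.64, -307.08, -1725.8]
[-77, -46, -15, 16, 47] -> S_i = -77 + 31*i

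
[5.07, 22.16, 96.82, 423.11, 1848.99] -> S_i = 5.07*4.37^i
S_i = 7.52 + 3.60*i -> [7.52, 11.12, 14.72, 18.32, 21.92]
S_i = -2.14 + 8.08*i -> [-2.14, 5.94, 14.02, 22.1, 30.18]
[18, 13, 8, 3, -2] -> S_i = 18 + -5*i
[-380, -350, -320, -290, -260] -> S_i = -380 + 30*i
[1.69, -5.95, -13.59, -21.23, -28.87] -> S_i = 1.69 + -7.64*i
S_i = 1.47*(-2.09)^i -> [1.47, -3.07, 6.42, -13.42, 28.05]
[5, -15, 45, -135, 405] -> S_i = 5*-3^i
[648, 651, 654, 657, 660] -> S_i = 648 + 3*i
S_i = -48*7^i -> [-48, -336, -2352, -16464, -115248]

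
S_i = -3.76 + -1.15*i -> [-3.76, -4.91, -6.06, -7.21, -8.36]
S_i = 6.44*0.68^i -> [6.44, 4.38, 2.98, 2.02, 1.38]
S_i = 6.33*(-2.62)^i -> [6.33, -16.58, 43.45, -113.84, 298.27]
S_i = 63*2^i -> [63, 126, 252, 504, 1008]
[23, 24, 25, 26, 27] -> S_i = 23 + 1*i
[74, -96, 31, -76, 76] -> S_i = Random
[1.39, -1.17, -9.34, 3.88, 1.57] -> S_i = Random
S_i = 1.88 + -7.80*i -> [1.88, -5.92, -13.72, -21.52, -29.32]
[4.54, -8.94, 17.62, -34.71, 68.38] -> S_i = 4.54*(-1.97)^i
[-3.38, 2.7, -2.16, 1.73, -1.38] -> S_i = -3.38*(-0.80)^i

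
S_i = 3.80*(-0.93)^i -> [3.8, -3.53, 3.29, -3.06, 2.84]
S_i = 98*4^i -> [98, 392, 1568, 6272, 25088]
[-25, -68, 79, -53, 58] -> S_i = Random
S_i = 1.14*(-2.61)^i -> [1.14, -2.98, 7.77, -20.27, 52.9]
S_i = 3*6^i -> [3, 18, 108, 648, 3888]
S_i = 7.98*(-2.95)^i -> [7.98, -23.54, 69.45, -204.87, 604.35]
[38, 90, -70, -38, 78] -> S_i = Random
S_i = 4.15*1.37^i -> [4.15, 5.69, 7.79, 10.67, 14.62]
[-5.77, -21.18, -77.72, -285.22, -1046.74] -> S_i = -5.77*3.67^i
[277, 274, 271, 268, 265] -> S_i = 277 + -3*i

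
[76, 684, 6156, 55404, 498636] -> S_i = 76*9^i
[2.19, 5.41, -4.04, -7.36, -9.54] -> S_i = Random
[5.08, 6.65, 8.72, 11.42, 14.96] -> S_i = 5.08*1.31^i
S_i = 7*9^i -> [7, 63, 567, 5103, 45927]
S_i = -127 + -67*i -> [-127, -194, -261, -328, -395]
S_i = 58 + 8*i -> [58, 66, 74, 82, 90]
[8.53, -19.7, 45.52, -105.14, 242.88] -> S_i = 8.53*(-2.31)^i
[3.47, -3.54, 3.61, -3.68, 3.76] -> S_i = 3.47*(-1.02)^i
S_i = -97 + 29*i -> [-97, -68, -39, -10, 19]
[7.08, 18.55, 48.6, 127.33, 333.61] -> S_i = 7.08*2.62^i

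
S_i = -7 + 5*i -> [-7, -2, 3, 8, 13]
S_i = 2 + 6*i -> [2, 8, 14, 20, 26]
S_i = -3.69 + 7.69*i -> [-3.69, 4.0, 11.69, 19.38, 27.07]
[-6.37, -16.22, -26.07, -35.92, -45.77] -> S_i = -6.37 + -9.85*i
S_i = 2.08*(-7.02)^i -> [2.08, -14.6, 102.5, -719.57, 5051.4]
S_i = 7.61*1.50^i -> [7.61, 11.42, 17.12, 25.68, 38.53]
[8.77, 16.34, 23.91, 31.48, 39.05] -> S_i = 8.77 + 7.57*i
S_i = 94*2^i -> [94, 188, 376, 752, 1504]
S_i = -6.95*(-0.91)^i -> [-6.95, 6.32, -5.76, 5.24, -4.77]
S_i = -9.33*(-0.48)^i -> [-9.33, 4.48, -2.15, 1.03, -0.5]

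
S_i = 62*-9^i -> [62, -558, 5022, -45198, 406782]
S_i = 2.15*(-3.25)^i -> [2.15, -6.99, 22.71, -73.81, 239.87]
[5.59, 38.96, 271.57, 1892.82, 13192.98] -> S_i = 5.59*6.97^i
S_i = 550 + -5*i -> [550, 545, 540, 535, 530]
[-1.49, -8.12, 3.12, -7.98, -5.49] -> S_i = Random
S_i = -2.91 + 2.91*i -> [-2.91, 0.0, 2.91, 5.82, 8.73]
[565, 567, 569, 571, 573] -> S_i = 565 + 2*i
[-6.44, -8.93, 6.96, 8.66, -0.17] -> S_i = Random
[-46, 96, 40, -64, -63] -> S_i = Random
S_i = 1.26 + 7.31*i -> [1.26, 8.57, 15.88, 23.19, 30.5]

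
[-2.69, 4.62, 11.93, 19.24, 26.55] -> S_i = -2.69 + 7.31*i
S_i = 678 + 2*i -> [678, 680, 682, 684, 686]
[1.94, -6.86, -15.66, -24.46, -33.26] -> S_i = 1.94 + -8.80*i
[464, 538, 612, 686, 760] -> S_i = 464 + 74*i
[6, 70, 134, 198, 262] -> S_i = 6 + 64*i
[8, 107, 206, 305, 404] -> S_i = 8 + 99*i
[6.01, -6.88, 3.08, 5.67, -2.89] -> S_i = Random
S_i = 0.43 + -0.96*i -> [0.43, -0.53, -1.49, -2.45, -3.41]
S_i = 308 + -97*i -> [308, 211, 114, 17, -80]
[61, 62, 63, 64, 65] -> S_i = 61 + 1*i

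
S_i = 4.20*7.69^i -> [4.2, 32.3, 248.37, 1909.98, 14687.73]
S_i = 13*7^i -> [13, 91, 637, 4459, 31213]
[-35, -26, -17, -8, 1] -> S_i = -35 + 9*i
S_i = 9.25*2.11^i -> [9.25, 19.52, 41.18, 86.89, 183.35]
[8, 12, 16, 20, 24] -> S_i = 8 + 4*i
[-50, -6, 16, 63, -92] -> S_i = Random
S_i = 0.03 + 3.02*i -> [0.03, 3.05, 6.07, 9.09, 12.11]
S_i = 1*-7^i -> [1, -7, 49, -343, 2401]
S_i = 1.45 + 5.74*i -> [1.45, 7.19, 12.93, 18.67, 24.41]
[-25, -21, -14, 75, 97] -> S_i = Random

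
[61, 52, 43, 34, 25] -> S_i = 61 + -9*i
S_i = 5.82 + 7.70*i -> [5.82, 13.52, 21.22, 28.92, 36.62]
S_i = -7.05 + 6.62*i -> [-7.05, -0.43, 6.19, 12.81, 19.43]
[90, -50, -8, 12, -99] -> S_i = Random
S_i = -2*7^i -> [-2, -14, -98, -686, -4802]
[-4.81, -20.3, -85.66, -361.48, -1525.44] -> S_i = -4.81*4.22^i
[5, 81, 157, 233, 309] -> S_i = 5 + 76*i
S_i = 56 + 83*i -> [56, 139, 222, 305, 388]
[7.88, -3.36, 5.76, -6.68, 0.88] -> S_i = Random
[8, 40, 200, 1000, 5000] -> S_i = 8*5^i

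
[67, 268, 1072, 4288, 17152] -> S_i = 67*4^i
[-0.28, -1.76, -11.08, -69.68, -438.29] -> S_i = -0.28*6.29^i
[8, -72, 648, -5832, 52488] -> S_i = 8*-9^i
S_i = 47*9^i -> [47, 423, 3807, 34263, 308367]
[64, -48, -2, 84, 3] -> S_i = Random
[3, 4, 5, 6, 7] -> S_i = 3 + 1*i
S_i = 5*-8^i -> [5, -40, 320, -2560, 20480]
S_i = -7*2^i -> [-7, -14, -28, -56, -112]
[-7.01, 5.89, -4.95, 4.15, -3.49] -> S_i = -7.01*(-0.84)^i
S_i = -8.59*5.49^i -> [-8.59, -47.16, -258.9, -1421.38, -7803.38]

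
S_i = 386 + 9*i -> [386, 395, 404, 413, 422]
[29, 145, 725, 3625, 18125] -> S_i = 29*5^i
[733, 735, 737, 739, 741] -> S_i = 733 + 2*i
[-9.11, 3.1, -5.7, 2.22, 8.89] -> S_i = Random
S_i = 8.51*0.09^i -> [8.51, 0.77, 0.07, 0.01, 0.0]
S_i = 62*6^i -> [62, 372, 2232, 13392, 80352]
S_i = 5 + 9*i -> [5, 14, 23, 32, 41]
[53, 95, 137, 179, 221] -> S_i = 53 + 42*i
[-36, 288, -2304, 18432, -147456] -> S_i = -36*-8^i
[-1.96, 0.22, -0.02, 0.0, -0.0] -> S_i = -1.96*(-0.11)^i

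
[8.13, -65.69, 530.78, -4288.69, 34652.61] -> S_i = 8.13*(-8.08)^i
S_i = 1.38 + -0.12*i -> [1.38, 1.26, 1.14, 1.02, 0.9]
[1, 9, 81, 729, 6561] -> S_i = 1*9^i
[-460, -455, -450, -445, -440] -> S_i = -460 + 5*i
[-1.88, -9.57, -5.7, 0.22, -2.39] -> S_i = Random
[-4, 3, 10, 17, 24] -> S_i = -4 + 7*i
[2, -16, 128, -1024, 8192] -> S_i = 2*-8^i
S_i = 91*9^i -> [91, 819, 7371, 66339, 597051]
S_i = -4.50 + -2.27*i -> [-4.5, -6.77, -9.04, -11.31, -13.58]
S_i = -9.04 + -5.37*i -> [-9.04, -14.41, -19.78, -25.15, -30.52]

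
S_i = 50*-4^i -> [50, -200, 800, -3200, 12800]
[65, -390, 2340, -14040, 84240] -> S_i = 65*-6^i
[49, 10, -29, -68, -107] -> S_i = 49 + -39*i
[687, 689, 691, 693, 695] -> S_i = 687 + 2*i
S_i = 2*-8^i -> [2, -16, 128, -1024, 8192]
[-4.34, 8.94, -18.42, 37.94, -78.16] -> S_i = -4.34*(-2.06)^i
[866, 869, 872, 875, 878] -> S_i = 866 + 3*i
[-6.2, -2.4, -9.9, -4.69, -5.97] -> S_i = Random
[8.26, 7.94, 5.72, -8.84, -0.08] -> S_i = Random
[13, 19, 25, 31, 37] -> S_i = 13 + 6*i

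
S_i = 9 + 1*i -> [9, 10, 11, 12, 13]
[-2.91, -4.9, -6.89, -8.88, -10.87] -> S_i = -2.91 + -1.99*i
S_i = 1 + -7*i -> [1, -6, -13, -20, -27]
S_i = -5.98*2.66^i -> [-5.98, -15.91, -42.31, -112.55, -299.38]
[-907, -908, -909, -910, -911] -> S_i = -907 + -1*i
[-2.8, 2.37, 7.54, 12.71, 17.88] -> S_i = -2.80 + 5.17*i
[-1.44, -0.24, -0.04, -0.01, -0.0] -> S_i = -1.44*0.17^i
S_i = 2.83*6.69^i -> [2.83, 18.93, 126.66, 847.35, 5668.8]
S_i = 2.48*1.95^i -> [2.48, 4.84, 9.43, 18.39, 35.86]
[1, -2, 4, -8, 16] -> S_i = 1*-2^i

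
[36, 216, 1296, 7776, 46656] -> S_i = 36*6^i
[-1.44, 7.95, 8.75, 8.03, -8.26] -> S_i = Random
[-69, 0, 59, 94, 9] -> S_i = Random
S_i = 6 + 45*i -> [6, 51, 96, 141, 186]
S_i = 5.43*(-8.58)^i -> [5.43, -46.59, 399.74, -3429.74, 29427.2]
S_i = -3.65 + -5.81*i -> [-3.65, -9.46, -15.27, -21.08, -26.89]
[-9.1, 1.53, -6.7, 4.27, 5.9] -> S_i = Random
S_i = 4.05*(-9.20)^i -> [4.05, -37.26, 342.79, -3153.69, 29013.91]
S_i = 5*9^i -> [5, 45, 405, 3645, 32805]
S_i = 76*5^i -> [76, 380, 1900, 9500, 47500]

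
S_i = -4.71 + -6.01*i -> [-4.71, -10.72, -16.73, -22.74, -28.75]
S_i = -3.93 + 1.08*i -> [-3.93, -2.85, -1.77, -0.69, 0.39]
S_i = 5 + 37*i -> [5, 42, 79, 116, 153]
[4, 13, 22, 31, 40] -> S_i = 4 + 9*i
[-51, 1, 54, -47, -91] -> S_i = Random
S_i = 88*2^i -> [88, 176, 352, 704, 1408]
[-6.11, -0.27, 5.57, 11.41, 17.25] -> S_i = -6.11 + 5.84*i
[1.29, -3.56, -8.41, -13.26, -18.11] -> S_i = 1.29 + -4.85*i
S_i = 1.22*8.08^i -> [1.22, 9.86, 79.65, 643.57, 5200.02]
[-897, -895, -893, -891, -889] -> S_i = -897 + 2*i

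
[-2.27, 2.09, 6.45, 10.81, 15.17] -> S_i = -2.27 + 4.36*i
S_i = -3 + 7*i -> [-3, 4, 11, 18, 25]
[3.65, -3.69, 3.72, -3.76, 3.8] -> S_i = 3.65*(-1.01)^i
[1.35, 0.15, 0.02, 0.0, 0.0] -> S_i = 1.35*0.11^i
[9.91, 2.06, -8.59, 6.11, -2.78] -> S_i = Random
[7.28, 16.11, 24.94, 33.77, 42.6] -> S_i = 7.28 + 8.83*i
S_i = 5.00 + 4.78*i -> [5.0, 9.78, 14.56, 19.34, 24.12]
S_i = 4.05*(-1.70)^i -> [4.05, -6.88, 11.7, -19.9, 33.83]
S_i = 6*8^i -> [6, 48, 384, 3072, 24576]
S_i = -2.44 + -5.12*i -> [-2.44, -7.56, -12.68, -17.8, -22.92]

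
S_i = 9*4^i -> [9, 36, 144, 576, 2304]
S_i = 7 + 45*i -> [7, 52, 97, 142, 187]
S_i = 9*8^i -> [9, 72, 576, 4608, 36864]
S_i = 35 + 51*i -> [35, 86, 137, 188, 239]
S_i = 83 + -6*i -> [83, 77, 71, 65, 59]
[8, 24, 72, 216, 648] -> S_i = 8*3^i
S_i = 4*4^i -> [4, 16, 64, 256, 1024]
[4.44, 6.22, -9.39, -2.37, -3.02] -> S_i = Random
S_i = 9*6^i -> [9, 54, 324, 1944, 11664]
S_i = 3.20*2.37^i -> [3.2, 7.58, 17.97, 42.6, 100.96]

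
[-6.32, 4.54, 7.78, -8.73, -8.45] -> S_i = Random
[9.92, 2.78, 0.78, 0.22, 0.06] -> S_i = 9.92*0.28^i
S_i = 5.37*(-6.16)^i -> [5.37, -33.08, 203.77, -1255.21, 7732.09]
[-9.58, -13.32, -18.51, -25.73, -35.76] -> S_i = -9.58*1.39^i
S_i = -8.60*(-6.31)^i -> [-8.6, 54.27, -342.42, 2160.66, -13633.77]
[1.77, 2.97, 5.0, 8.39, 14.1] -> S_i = 1.77*1.68^i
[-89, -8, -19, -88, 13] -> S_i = Random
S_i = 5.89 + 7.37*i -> [5.89, 13.26, 20.63, 28.0, 35.37]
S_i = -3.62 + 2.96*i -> [-3.62, -0.66, 2.3, 5.26, 8.22]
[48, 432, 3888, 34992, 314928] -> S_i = 48*9^i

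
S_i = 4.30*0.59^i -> [4.3, 2.54, 1.5, 0.88, 0.52]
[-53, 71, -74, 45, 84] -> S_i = Random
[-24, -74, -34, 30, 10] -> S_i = Random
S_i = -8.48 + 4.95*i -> [-8.48, -3.53, 1.42, 6.37, 11.32]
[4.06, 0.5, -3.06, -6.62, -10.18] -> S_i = 4.06 + -3.56*i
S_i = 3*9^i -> [3, 27, 243, 2187, 19683]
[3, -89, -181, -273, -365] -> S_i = 3 + -92*i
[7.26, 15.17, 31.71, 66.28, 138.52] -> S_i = 7.26*2.09^i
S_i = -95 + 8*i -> [-95, -87, -79, -71, -63]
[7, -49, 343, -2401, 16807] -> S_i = 7*-7^i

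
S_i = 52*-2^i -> [52, -104, 208, -416, 832]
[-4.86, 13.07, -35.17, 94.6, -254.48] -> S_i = -4.86*(-2.69)^i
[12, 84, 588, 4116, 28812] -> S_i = 12*7^i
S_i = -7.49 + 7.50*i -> [-7.49, 0.01, 7.51, 15.01, 22.51]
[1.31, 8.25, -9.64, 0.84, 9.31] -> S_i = Random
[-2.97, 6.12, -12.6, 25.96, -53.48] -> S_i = -2.97*(-2.06)^i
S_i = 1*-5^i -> [1, -5, 25, -125, 625]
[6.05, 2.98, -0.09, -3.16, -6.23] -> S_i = 6.05 + -3.07*i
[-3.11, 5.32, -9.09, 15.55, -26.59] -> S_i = -3.11*(-1.71)^i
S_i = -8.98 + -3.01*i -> [-8.98, -11.99, -15.0, -18.01, -21.02]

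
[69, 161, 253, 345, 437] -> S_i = 69 + 92*i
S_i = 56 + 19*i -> [56, 75, 94, 113, 132]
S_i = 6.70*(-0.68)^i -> [6.7, -4.56, 3.1, -2.11, 1.43]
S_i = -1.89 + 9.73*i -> [-1.89, 7.84, 17.57, 27.3, 37.03]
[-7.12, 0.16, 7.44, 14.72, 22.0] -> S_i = -7.12 + 7.28*i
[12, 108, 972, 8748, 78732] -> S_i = 12*9^i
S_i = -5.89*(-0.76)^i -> [-5.89, 4.48, -3.4, 2.59, -1.97]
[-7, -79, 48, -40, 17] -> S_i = Random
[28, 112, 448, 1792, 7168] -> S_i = 28*4^i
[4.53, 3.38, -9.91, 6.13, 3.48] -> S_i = Random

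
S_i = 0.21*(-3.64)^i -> [0.21, -0.76, 2.78, -10.13, 36.87]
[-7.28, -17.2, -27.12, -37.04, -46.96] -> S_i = -7.28 + -9.92*i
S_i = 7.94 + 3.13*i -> [7.94, 11.07, 14.2, 17.33, 20.46]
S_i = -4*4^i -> [-4, -16, -64, -256, -1024]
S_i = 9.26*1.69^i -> [9.26, 15.65, 26.45, 44.7, 75.54]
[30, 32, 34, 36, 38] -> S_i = 30 + 2*i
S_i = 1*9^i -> [1, 9, 81, 729, 6561]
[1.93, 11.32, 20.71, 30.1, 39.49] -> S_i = 1.93 + 9.39*i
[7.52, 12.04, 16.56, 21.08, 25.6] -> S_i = 7.52 + 4.52*i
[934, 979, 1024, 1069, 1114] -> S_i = 934 + 45*i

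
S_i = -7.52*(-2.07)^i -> [-7.52, 15.57, -32.22, 66.7, -138.07]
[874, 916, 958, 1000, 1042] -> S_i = 874 + 42*i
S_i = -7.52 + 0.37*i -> [-7.52, -7.15, -6.78, -6.41, -6.04]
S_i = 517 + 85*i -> [517, 602, 687, 772, 857]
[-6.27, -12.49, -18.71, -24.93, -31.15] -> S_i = -6.27 + -6.22*i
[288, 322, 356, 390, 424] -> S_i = 288 + 34*i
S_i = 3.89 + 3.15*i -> [3.89, 7.04, 10.19, 13.34, 16.49]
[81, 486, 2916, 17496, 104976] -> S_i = 81*6^i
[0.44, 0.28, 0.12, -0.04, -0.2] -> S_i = 0.44 + -0.16*i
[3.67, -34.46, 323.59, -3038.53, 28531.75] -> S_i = 3.67*(-9.39)^i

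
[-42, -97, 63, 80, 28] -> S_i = Random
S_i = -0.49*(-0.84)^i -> [-0.49, 0.41, -0.35, 0.29, -0.24]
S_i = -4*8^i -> [-4, -32, -256, -2048, -16384]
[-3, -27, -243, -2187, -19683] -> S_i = -3*9^i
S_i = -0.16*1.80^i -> [-0.16, -0.29, -0.52, -0.93, -1.68]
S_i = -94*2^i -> [-94, -188, -376, -752, -1504]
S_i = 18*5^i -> [18, 90, 450, 2250, 11250]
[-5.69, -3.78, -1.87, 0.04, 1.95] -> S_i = -5.69 + 1.91*i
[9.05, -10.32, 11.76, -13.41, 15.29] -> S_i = 9.05*(-1.14)^i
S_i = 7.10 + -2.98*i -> [7.1, 4.12, 1.14, -1.84, -4.82]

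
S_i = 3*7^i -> [3, 21, 147, 1029, 7203]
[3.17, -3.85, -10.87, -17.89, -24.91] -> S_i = 3.17 + -7.02*i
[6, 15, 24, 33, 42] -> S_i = 6 + 9*i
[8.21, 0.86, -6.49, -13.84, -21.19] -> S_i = 8.21 + -7.35*i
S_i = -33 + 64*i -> [-33, 31, 95, 159, 223]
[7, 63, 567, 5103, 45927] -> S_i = 7*9^i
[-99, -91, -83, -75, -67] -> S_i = -99 + 8*i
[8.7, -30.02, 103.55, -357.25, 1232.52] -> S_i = 8.70*(-3.45)^i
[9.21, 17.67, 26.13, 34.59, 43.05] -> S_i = 9.21 + 8.46*i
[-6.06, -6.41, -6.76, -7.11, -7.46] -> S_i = -6.06 + -0.35*i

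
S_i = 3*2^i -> [3, 6, 12, 24, 48]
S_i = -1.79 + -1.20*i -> [-1.79, -2.99, -4.19, -5.39, -6.59]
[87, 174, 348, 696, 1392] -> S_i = 87*2^i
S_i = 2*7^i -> [2, 14, 98, 686, 4802]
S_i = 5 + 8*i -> [5, 13, 21, 29, 37]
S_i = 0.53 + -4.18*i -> [0.53, -3.65, -7.83, -12.01, -16.19]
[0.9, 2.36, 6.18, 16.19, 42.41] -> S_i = 0.90*2.62^i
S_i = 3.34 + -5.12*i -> [3.34, -1.78, -6.9, -12.02, -17.14]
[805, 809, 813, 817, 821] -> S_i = 805 + 4*i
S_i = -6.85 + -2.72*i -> [-6.85, -9.57, -12.29, -15.01, -17.73]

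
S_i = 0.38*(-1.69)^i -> [0.38, -0.64, 1.09, -1.83, 3.1]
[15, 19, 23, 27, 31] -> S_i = 15 + 4*i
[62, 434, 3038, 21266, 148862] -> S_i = 62*7^i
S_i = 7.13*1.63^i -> [7.13, 11.62, 18.94, 30.88, 50.33]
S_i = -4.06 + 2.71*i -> [-4.06, -1.35, 1.36, 4.07, 6.78]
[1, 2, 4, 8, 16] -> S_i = 1*2^i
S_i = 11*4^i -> [11, 44, 176, 704, 2816]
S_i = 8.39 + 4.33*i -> [8.39, 12.72, 17.05, 21.38, 25.71]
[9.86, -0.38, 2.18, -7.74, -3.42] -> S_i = Random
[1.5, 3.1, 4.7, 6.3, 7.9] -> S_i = 1.50 + 1.60*i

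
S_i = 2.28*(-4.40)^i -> [2.28, -10.03, 44.14, -194.22, 854.57]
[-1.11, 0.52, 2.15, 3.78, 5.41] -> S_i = -1.11 + 1.63*i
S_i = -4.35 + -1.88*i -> [-4.35, -6.23, -8.11, -9.99, -11.87]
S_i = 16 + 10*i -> [16, 26, 36, 46, 56]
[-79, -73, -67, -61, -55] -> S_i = -79 + 6*i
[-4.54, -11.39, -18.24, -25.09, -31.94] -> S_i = -4.54 + -6.85*i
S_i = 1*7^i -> [1, 7, 49, 343, 2401]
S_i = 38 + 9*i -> [38, 47, 56, 65, 74]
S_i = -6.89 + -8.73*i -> [-6.89, -15.62, -24.35, -33.08, -41.81]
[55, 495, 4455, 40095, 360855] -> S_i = 55*9^i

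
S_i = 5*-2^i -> [5, -10, 20, -40, 80]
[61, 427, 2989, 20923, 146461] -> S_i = 61*7^i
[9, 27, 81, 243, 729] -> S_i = 9*3^i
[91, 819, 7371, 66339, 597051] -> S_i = 91*9^i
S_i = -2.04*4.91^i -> [-2.04, -10.02, -49.18, -241.48, -1185.65]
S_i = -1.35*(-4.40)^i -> [-1.35, 5.94, -26.14, 115.0, -505.99]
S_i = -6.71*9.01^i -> [-6.71, -60.46, -544.72, -4907.91, -44220.3]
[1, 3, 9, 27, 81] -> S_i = 1*3^i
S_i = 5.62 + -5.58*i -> [5.62, 0.04, -5.54, -11.12, -16.7]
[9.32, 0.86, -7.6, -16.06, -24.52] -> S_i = 9.32 + -8.46*i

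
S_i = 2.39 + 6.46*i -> [2.39, 8.85, 15.31, 21.77, 28.23]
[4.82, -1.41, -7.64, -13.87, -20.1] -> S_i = 4.82 + -6.23*i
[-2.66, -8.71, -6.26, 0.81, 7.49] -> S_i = Random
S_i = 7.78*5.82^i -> [7.78, 45.28, 263.53, 1533.73, 8926.3]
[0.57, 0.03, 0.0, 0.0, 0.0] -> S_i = 0.57*0.06^i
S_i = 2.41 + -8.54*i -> [2.41, -6.13, -14.67, -23.21, -31.75]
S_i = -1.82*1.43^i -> [-1.82, -2.6, -3.72, -5.32, -7.61]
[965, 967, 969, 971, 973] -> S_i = 965 + 2*i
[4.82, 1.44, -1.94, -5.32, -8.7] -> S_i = 4.82 + -3.38*i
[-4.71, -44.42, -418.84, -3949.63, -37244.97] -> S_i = -4.71*9.43^i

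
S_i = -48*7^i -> [-48, -336, -2352, -16464, -115248]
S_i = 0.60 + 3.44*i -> [0.6, 4.04, 7.48, 10.92, 14.36]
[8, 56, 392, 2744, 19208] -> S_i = 8*7^i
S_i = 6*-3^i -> [6, -18, 54, -162, 486]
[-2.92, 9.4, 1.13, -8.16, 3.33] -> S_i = Random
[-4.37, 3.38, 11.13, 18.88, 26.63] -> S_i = -4.37 + 7.75*i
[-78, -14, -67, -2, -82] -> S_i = Random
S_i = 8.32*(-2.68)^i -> [8.32, -22.3, 59.76, -160.15, 429.2]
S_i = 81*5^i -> [81, 405, 2025, 10125, 50625]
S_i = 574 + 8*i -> [574, 582, 590, 598, 606]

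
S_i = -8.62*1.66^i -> [-8.62, -14.31, -23.75, -39.43, -65.45]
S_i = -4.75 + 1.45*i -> [-4.75, -3.3, -1.85, -0.4, 1.05]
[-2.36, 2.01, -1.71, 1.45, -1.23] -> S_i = -2.36*(-0.85)^i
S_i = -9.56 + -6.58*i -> [-9.56, -16.14, -22.72, -29.3, -35.88]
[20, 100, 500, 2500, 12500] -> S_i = 20*5^i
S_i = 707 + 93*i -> [707, 800, 893, 986, 1079]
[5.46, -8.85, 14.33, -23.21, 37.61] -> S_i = 5.46*(-1.62)^i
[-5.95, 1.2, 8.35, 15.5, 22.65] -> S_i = -5.95 + 7.15*i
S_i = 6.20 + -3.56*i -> [6.2, 2.64, -0.92, -4.48, -8.04]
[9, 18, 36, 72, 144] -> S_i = 9*2^i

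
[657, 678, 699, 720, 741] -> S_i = 657 + 21*i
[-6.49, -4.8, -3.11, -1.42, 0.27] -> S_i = -6.49 + 1.69*i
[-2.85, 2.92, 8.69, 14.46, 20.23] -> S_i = -2.85 + 5.77*i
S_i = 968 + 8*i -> [968, 976, 984, 992, 1000]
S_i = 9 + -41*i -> [9, -32, -73, -114, -155]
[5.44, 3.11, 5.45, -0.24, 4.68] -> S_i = Random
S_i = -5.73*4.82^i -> [-5.73, -27.62, -133.12, -641.65, -3092.74]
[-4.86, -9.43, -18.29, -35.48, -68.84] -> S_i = -4.86*1.94^i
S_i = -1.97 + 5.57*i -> [-1.97, 3.6, 9.17, 14.74, 20.31]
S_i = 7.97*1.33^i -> [7.97, 10.6, 14.1, 18.75, 24.94]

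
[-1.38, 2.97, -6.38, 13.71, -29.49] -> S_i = -1.38*(-2.15)^i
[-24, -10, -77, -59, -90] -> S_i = Random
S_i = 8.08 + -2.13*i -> [8.08, 5.95, 3.82, 1.69, -0.44]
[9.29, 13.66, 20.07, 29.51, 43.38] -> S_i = 9.29*1.47^i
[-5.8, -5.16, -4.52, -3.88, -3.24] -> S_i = -5.80 + 0.64*i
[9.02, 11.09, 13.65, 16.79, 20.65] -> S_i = 9.02*1.23^i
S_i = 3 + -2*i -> [3, 1, -1, -3, -5]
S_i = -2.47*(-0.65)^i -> [-2.47, 1.61, -1.04, 0.68, -0.44]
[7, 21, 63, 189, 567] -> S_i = 7*3^i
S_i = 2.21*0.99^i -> [2.21, 2.19, 2.17, 2.14, 2.12]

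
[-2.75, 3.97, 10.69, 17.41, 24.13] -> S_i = -2.75 + 6.72*i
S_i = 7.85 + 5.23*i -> [7.85, 13.08, 18.31, 23.54, 28.77]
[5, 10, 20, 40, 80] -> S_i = 5*2^i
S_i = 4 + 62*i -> [4, 66, 128, 190, 252]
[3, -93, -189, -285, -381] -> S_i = 3 + -96*i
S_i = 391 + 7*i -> [391, 398, 405, 412, 419]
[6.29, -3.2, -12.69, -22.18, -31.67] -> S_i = 6.29 + -9.49*i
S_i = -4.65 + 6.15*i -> [-4.65, 1.5, 7.65, 13.8, 19.95]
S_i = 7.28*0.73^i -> [7.28, 5.31, 3.88, 2.83, 2.07]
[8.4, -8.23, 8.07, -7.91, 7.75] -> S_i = 8.40*(-0.98)^i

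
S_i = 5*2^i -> [5, 10, 20, 40, 80]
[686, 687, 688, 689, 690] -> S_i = 686 + 1*i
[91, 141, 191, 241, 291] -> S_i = 91 + 50*i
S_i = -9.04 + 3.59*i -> [-9.04, -5.45, -1.86, 1.73, 5.32]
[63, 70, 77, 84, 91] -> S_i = 63 + 7*i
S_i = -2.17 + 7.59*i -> [-2.17, 5.42, 13.01, 20.6, 28.19]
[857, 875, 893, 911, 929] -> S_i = 857 + 18*i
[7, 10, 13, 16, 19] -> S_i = 7 + 3*i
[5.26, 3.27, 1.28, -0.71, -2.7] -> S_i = 5.26 + -1.99*i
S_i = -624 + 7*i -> [-624, -617, -610, -603, -596]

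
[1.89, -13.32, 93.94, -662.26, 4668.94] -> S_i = 1.89*(-7.05)^i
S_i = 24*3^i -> [24, 72, 216, 648, 1944]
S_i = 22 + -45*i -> [22, -23, -68, -113, -158]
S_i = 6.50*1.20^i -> [6.5, 7.8, 9.36, 11.23, 13.48]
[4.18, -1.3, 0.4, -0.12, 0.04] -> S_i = 4.18*(-0.31)^i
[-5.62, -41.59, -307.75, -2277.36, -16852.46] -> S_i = -5.62*7.40^i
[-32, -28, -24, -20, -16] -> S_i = -32 + 4*i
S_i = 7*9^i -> [7, 63, 567, 5103, 45927]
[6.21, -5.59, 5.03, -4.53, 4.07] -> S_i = 6.21*(-0.90)^i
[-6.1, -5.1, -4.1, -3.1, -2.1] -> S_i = -6.10 + 1.00*i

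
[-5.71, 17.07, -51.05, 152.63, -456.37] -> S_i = -5.71*(-2.99)^i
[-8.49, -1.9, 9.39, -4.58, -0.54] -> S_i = Random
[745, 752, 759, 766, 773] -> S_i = 745 + 7*i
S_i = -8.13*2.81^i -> [-8.13, -22.85, -64.2, -180.39, -506.89]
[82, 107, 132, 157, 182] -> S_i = 82 + 25*i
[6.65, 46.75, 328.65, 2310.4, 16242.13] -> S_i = 6.65*7.03^i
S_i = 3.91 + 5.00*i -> [3.91, 8.91, 13.91, 18.91, 23.91]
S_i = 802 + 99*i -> [802, 901, 1000, 1099, 1198]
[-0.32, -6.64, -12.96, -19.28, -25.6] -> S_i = -0.32 + -6.32*i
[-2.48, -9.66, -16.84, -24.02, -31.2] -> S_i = -2.48 + -7.18*i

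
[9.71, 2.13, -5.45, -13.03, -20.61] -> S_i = 9.71 + -7.58*i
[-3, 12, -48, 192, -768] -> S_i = -3*-4^i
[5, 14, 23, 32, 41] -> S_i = 5 + 9*i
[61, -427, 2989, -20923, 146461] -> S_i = 61*-7^i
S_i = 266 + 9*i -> [266, 275, 284, 293, 302]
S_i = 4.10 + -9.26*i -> [4.1, -5.16, -14.42, -23.68, -32.94]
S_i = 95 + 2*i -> [95, 97, 99, 101, 103]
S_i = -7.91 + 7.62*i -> [-7.91, -0.29, 7.33, 14.95, 22.57]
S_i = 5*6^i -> [5, 30, 180, 1080, 6480]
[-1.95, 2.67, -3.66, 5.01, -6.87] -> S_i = -1.95*(-1.37)^i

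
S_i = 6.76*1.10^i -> [6.76, 7.44, 8.18, 9.0, 9.9]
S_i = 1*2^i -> [1, 2, 4, 8, 16]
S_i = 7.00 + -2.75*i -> [7.0, 4.25, 1.5, -1.25, -4.0]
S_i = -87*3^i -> [-87, -261, -783, -2349, -7047]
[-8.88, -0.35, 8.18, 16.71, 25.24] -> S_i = -8.88 + 8.53*i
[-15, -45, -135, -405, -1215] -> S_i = -15*3^i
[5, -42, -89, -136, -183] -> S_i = 5 + -47*i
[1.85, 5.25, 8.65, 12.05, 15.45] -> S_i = 1.85 + 3.40*i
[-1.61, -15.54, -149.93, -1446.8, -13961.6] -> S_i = -1.61*9.65^i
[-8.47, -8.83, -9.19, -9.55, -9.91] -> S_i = -8.47 + -0.36*i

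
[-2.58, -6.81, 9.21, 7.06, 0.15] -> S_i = Random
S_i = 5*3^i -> [5, 15, 45, 135, 405]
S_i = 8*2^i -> [8, 16, 32, 64, 128]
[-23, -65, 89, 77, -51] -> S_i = Random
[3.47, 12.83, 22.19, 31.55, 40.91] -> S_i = 3.47 + 9.36*i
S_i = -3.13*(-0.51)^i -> [-3.13, 1.6, -0.81, 0.42, -0.21]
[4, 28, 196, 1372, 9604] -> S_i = 4*7^i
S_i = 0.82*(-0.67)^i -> [0.82, -0.55, 0.37, -0.25, 0.17]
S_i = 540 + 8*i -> [540, 548, 556, 564, 572]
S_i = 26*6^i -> [26, 156, 936, 5616, 33696]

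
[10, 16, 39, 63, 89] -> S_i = Random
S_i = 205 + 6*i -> [205, 211, 217, 223, 229]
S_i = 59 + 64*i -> [59, 123, 187, 251, 315]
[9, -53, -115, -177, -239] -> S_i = 9 + -62*i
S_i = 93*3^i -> [93, 279, 837, 2511, 7533]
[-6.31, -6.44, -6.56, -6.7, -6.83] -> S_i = -6.31*1.02^i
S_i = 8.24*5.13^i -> [8.24, 42.27, 216.85, 1112.45, 5706.85]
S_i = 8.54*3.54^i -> [8.54, 30.23, 107.02, 378.85, 1341.13]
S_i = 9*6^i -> [9, 54, 324, 1944, 11664]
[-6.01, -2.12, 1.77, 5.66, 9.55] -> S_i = -6.01 + 3.89*i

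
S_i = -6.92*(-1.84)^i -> [-6.92, 12.73, -23.43, 43.11, -79.32]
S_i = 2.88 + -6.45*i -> [2.88, -3.57, -10.02, -16.47, -22.92]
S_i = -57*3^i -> [-57, -171, -513, -1539, -4617]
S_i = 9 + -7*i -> [9, 2, -5, -12, -19]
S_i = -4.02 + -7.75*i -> [-4.02, -11.77, -19.52, -27.27, -35.02]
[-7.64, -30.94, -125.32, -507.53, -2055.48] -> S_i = -7.64*4.05^i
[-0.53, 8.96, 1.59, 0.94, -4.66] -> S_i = Random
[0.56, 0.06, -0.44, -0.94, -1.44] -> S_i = 0.56 + -0.50*i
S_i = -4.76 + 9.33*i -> [-4.76, 4.57, 13.9, 23.23, 32.56]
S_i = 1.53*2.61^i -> [1.53, 3.99, 10.42, 27.2, 71.0]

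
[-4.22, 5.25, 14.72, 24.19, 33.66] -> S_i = -4.22 + 9.47*i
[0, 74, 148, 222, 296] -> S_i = 0 + 74*i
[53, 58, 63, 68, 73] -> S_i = 53 + 5*i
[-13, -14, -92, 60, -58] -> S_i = Random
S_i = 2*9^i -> [2, 18, 162, 1458, 13122]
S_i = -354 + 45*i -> [-354, -309, -264, -219, -174]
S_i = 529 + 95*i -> [529, 624, 719, 814, 909]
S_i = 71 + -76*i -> [71, -5, -81, -157, -233]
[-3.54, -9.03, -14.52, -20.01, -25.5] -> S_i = -3.54 + -5.49*i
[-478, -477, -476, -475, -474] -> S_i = -478 + 1*i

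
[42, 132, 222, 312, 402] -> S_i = 42 + 90*i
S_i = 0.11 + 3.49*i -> [0.11, 3.6, 7.09, 10.58, 14.07]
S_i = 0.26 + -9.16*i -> [0.26, -8.9, -18.06, -27.22, -36.38]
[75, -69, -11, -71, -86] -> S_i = Random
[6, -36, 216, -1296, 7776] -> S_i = 6*-6^i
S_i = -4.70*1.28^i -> [-4.7, -6.02, -7.7, -9.86, -12.62]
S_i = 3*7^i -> [3, 21, 147, 1029, 7203]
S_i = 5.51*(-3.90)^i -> [5.51, -21.49, 83.81, -326.85, 1274.71]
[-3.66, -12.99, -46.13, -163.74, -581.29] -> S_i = -3.66*3.55^i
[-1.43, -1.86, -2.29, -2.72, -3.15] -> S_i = -1.43 + -0.43*i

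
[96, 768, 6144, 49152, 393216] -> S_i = 96*8^i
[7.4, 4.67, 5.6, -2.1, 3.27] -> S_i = Random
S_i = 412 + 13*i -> [412, 425, 438, 451, 464]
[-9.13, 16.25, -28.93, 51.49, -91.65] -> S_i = -9.13*(-1.78)^i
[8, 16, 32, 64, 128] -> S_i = 8*2^i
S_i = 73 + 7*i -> [73, 80, 87, 94, 101]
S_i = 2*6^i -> [2, 12, 72, 432, 2592]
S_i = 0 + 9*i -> [0, 9, 18, 27, 36]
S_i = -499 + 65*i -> [-499, -434, -369, -304, -239]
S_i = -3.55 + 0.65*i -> [-3.55, -2.9, -2.25, -1.6, -0.95]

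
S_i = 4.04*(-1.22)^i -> [4.04, -4.93, 6.01, -7.34, 8.95]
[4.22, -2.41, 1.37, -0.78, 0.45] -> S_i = 4.22*(-0.57)^i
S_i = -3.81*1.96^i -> [-3.81, -7.47, -14.64, -28.69, -56.23]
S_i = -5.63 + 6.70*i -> [-5.63, 1.07, 7.77, 14.47, 21.17]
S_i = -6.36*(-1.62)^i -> [-6.36, 10.3, -16.69, 27.04, -43.8]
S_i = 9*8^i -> [9, 72, 576, 4608, 36864]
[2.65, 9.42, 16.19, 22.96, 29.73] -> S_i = 2.65 + 6.77*i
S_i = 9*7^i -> [9, 63, 441, 3087, 21609]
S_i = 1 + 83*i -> [1, 84, 167, 250, 333]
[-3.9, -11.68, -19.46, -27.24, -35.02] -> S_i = -3.90 + -7.78*i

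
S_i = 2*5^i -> [2, 10, 50, 250, 1250]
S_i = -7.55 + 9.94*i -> [-7.55, 2.39, 12.33, 22.27, 32.21]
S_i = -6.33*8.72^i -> [-6.33, -55.2, -481.32, -4197.14, -36599.04]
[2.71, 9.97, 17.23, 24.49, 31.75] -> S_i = 2.71 + 7.26*i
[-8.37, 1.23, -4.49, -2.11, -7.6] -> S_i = Random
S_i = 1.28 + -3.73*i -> [1.28, -2.45, -6.18, -9.91, -13.64]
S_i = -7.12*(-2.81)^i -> [-7.12, 20.01, -56.22, 157.98, -443.92]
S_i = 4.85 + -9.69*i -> [4.85, -4.84, -14.53, -24.22, -33.91]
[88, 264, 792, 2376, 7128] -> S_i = 88*3^i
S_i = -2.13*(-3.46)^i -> [-2.13, 7.37, -25.5, 88.23, -305.27]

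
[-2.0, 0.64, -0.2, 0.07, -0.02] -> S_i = -2.00*(-0.32)^i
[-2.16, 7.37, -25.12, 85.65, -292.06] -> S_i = -2.16*(-3.41)^i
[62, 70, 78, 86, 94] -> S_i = 62 + 8*i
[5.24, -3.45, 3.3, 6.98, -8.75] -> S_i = Random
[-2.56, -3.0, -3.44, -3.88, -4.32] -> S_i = -2.56 + -0.44*i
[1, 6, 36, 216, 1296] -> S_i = 1*6^i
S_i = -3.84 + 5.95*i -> [-3.84, 2.11, 8.06, 14.01, 19.96]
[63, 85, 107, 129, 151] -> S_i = 63 + 22*i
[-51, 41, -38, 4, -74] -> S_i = Random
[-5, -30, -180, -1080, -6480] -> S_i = -5*6^i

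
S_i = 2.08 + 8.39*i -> [2.08, 10.47, 18.86, 27.25, 35.64]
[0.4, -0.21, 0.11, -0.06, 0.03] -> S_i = 0.40*(-0.53)^i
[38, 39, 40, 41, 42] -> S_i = 38 + 1*i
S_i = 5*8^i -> [5, 40, 320, 2560, 20480]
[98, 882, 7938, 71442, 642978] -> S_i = 98*9^i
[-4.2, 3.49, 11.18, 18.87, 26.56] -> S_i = -4.20 + 7.69*i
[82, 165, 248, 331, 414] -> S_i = 82 + 83*i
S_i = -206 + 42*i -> [-206, -164, -122, -80, -38]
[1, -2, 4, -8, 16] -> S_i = 1*-2^i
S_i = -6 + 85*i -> [-6, 79, 164, 249, 334]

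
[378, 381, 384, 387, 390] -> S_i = 378 + 3*i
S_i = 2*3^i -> [2, 6, 18, 54, 162]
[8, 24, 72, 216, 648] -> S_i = 8*3^i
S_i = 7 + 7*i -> [7, 14, 21, 28, 35]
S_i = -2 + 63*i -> [-2, 61, 124, 187, 250]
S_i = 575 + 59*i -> [575, 634, 693, 752, 811]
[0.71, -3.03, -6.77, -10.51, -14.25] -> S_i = 0.71 + -3.74*i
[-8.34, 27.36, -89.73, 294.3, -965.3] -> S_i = -8.34*(-3.28)^i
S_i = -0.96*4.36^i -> [-0.96, -4.19, -18.25, -79.57, -346.91]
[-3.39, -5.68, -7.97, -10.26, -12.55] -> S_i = -3.39 + -2.29*i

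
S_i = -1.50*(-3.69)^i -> [-1.5, 5.54, -20.42, 75.37, -278.1]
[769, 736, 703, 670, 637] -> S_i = 769 + -33*i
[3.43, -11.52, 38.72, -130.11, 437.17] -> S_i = 3.43*(-3.36)^i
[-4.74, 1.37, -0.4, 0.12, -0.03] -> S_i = -4.74*(-0.29)^i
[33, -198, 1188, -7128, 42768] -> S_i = 33*-6^i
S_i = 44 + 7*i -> [44, 51, 58, 65, 72]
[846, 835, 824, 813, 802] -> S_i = 846 + -11*i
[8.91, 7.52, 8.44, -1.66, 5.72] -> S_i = Random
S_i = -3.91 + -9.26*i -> [-3.91, -13.17, -22.43, -31.69, -40.95]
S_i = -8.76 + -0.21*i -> [-8.76, -8.97, -9.18, -9.39, -9.6]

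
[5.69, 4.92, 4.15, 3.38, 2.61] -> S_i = 5.69 + -0.77*i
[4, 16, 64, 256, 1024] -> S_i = 4*4^i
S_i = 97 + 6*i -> [97, 103, 109, 115, 121]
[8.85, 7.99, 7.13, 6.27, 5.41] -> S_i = 8.85 + -0.86*i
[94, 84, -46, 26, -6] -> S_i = Random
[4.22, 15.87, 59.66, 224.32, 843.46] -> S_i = 4.22*3.76^i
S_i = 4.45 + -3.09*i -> [4.45, 1.36, -1.73, -4.82, -7.91]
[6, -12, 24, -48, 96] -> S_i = 6*-2^i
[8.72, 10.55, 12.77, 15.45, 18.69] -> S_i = 8.72*1.21^i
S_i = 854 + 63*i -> [854, 917, 980, 1043, 1106]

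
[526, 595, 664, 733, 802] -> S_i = 526 + 69*i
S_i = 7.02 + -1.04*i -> [7.02, 5.98, 4.94, 3.9, 2.86]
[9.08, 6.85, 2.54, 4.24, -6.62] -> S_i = Random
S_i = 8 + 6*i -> [8, 14, 20, 26, 32]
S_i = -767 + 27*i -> [-767, -740, -713, -686, -659]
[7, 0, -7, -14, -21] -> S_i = 7 + -7*i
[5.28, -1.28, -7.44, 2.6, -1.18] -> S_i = Random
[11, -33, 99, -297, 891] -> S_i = 11*-3^i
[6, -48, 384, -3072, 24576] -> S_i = 6*-8^i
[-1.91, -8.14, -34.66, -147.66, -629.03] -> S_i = -1.91*4.26^i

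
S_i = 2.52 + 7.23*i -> [2.52, 9.75, 16.98, 24.21, 31.44]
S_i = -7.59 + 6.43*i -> [-7.59, -1.16, 5.27, 11.7, 18.13]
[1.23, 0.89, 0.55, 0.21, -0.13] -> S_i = 1.23 + -0.34*i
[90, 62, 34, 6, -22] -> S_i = 90 + -28*i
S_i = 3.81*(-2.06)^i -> [3.81, -7.85, 16.17, -33.31, 68.61]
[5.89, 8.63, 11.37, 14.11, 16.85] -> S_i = 5.89 + 2.74*i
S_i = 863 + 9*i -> [863, 872, 881, 890, 899]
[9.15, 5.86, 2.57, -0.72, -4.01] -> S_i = 9.15 + -3.29*i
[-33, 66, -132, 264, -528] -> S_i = -33*-2^i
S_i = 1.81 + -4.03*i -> [1.81, -2.22, -6.25, -10.28, -14.31]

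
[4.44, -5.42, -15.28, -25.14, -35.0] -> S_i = 4.44 + -9.86*i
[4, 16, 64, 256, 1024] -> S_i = 4*4^i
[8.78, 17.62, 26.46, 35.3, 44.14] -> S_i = 8.78 + 8.84*i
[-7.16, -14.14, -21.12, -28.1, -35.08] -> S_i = -7.16 + -6.98*i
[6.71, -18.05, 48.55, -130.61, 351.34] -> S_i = 6.71*(-2.69)^i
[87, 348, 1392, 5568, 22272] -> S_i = 87*4^i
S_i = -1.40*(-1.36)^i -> [-1.4, 1.9, -2.59, 3.52, -4.79]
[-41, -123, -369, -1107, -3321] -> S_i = -41*3^i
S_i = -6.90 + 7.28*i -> [-6.9, 0.38, 7.66, 14.94, 22.22]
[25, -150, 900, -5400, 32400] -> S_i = 25*-6^i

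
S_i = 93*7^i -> [93, 651, 4557, 31899, 223293]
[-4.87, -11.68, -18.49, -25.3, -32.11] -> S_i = -4.87 + -6.81*i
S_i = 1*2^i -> [1, 2, 4, 8, 16]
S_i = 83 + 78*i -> [83, 161, 239, 317, 395]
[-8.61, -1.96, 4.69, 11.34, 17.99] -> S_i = -8.61 + 6.65*i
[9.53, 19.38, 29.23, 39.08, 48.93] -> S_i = 9.53 + 9.85*i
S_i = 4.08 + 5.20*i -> [4.08, 9.28, 14.48, 19.68, 24.88]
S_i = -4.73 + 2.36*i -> [-4.73, -2.37, -0.01, 2.35, 4.71]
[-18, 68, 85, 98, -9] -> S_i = Random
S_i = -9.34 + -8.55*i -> [-9.34, -17.89, -26.44, -34.99, -43.54]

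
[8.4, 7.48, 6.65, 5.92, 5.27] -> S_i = 8.40*0.89^i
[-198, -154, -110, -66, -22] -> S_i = -198 + 44*i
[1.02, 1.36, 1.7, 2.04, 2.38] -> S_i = 1.02 + 0.34*i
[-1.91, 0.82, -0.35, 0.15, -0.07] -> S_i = -1.91*(-0.43)^i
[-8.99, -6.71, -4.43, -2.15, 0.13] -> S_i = -8.99 + 2.28*i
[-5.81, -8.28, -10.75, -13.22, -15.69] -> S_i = -5.81 + -2.47*i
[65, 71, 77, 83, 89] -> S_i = 65 + 6*i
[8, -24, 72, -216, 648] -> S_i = 8*-3^i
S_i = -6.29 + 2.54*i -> [-6.29, -3.75, -1.21, 1.33, 3.87]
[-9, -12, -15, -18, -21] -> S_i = -9 + -3*i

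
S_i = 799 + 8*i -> [799, 807, 815, 823, 831]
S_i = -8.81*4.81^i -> [-8.81, -42.38, -203.83, -980.42, -4715.81]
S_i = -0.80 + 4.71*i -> [-0.8, 3.91, 8.62, 13.33, 18.04]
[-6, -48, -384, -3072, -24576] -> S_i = -6*8^i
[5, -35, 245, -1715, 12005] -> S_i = 5*-7^i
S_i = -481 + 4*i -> [-481, -477, -473, -469, -465]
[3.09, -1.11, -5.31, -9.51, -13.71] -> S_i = 3.09 + -4.20*i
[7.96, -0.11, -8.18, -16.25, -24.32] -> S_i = 7.96 + -8.07*i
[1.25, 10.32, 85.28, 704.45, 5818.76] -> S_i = 1.25*8.26^i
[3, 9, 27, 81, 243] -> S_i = 3*3^i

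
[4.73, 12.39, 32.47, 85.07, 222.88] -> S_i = 4.73*2.62^i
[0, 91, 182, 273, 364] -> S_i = 0 + 91*i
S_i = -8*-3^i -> [-8, 24, -72, 216, -648]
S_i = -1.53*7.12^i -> [-1.53, -10.89, -77.56, -552.24, -3931.98]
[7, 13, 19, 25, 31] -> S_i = 7 + 6*i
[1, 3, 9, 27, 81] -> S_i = 1*3^i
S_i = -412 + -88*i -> [-412, -500, -588, -676, -764]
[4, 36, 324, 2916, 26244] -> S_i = 4*9^i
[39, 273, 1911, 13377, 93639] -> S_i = 39*7^i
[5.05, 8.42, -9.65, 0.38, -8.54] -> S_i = Random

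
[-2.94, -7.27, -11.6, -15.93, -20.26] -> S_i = -2.94 + -4.33*i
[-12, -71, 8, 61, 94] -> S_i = Random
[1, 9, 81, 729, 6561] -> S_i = 1*9^i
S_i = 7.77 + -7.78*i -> [7.77, -0.01, -7.79, -15.57, -23.35]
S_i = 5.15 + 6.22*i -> [5.15, 11.37, 17.59, 23.81, 30.03]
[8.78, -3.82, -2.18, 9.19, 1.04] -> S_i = Random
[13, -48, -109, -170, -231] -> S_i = 13 + -61*i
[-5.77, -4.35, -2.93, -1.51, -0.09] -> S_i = -5.77 + 1.42*i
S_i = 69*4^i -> [69, 276, 1104, 4416, 17664]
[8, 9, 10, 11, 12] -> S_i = 8 + 1*i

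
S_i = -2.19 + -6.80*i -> [-2.19, -8.99, -15.79, -22.59, -29.39]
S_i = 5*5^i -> [5, 25, 125, 625, 3125]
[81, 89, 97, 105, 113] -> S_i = 81 + 8*i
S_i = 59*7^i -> [59, 413, 2891, 20237, 141659]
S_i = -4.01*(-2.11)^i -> [-4.01, 8.46, -17.85, 37.67, -79.48]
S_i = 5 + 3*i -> [5, 8, 11, 14, 17]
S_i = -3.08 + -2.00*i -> [-3.08, -5.08, -7.08, -9.08, -11.08]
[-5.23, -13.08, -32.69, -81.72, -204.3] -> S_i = -5.23*2.50^i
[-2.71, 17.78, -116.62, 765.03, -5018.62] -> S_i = -2.71*(-6.56)^i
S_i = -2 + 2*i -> [-2, 0, 2, 4, 6]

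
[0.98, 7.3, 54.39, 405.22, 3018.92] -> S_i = 0.98*7.45^i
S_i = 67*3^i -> [67, 201, 603, 1809, 5427]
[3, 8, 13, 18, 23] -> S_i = 3 + 5*i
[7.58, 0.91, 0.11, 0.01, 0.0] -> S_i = 7.58*0.12^i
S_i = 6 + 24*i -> [6, 30, 54, 78, 102]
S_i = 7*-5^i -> [7, -35, 175, -875, 4375]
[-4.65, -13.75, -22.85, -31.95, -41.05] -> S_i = -4.65 + -9.10*i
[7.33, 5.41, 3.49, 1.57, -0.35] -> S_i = 7.33 + -1.92*i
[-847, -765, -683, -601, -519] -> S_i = -847 + 82*i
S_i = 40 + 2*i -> [40, 42, 44, 46, 48]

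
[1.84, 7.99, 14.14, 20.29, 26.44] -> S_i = 1.84 + 6.15*i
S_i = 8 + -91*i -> [8, -83, -174, -265, -356]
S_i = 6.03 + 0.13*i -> [6.03, 6.16, 6.29, 6.42, 6.55]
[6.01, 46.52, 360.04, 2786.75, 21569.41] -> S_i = 6.01*7.74^i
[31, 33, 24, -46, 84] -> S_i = Random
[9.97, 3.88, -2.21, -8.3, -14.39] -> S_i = 9.97 + -6.09*i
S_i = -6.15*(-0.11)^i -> [-6.15, 0.68, -0.07, 0.01, -0.0]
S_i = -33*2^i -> [-33, -66, -132, -264, -528]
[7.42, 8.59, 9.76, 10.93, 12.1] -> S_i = 7.42 + 1.17*i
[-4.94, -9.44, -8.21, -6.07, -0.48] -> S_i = Random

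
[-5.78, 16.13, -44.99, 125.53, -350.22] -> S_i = -5.78*(-2.79)^i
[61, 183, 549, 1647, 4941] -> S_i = 61*3^i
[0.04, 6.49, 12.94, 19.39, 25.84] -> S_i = 0.04 + 6.45*i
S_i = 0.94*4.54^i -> [0.94, 4.27, 19.37, 87.96, 399.35]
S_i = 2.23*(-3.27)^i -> [2.23, -7.29, 23.85, -77.97, 254.97]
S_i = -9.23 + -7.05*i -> [-9.23, -16.28, -23.33, -30.38, -37.43]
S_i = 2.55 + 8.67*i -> [2.55, 11.22, 19.89, 28.56, 37.23]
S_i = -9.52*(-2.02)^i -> [-9.52, 19.23, -38.85, 78.47, -158.5]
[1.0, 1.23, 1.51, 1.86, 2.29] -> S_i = 1.00*1.23^i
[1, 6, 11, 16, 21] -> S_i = 1 + 5*i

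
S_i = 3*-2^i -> [3, -6, 12, -24, 48]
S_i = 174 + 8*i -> [174, 182, 190, 198, 206]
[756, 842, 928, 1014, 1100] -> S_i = 756 + 86*i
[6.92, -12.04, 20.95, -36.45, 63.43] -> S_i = 6.92*(-1.74)^i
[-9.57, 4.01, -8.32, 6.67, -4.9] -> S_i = Random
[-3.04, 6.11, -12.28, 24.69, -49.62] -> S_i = -3.04*(-2.01)^i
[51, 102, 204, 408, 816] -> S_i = 51*2^i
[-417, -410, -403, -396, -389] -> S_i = -417 + 7*i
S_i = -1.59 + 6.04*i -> [-1.59, 4.45, 10.49, 16.53, 22.57]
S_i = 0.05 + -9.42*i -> [0.05, -9.37, -18.79, -28.21, -37.63]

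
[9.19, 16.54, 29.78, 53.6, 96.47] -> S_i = 9.19*1.80^i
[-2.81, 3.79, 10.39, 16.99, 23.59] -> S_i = -2.81 + 6.60*i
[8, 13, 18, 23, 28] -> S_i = 8 + 5*i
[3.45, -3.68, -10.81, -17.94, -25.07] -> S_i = 3.45 + -7.13*i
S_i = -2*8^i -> [-2, -16, -128, -1024, -8192]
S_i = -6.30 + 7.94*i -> [-6.3, 1.64, 9.58, 17.52, 25.46]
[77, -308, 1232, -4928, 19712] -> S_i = 77*-4^i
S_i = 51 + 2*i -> [51, 53, 55, 57, 59]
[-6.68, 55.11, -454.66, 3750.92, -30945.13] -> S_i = -6.68*(-8.25)^i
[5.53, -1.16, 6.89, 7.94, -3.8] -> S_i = Random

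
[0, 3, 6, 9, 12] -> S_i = 0 + 3*i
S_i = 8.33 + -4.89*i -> [8.33, 3.44, -1.45, -6.34, -11.23]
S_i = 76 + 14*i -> [76, 90, 104, 118, 132]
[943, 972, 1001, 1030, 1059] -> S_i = 943 + 29*i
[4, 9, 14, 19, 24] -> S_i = 4 + 5*i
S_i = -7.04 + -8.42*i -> [-7.04, -15.46, -23.88, -32.3, -40.72]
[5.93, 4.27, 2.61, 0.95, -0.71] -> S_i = 5.93 + -1.66*i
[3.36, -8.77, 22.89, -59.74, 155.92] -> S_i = 3.36*(-2.61)^i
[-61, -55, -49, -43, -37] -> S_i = -61 + 6*i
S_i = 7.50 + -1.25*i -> [7.5, 6.25, 5.0, 3.75, 2.5]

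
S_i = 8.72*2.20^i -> [8.72, 19.18, 42.2, 92.85, 204.27]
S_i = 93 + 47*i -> [93, 140, 187, 234, 281]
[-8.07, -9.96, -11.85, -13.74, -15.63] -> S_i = -8.07 + -1.89*i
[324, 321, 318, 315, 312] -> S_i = 324 + -3*i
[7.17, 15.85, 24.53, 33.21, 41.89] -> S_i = 7.17 + 8.68*i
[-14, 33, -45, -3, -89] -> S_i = Random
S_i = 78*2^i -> [78, 156, 312, 624, 1248]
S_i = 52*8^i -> [52, 416, 3328, 26624, 212992]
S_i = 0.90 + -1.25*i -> [0.9, -0.35, -1.6, -2.85, -4.1]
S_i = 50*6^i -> [50, 300, 1800, 10800, 64800]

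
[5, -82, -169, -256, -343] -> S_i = 5 + -87*i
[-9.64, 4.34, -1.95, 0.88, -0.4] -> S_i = -9.64*(-0.45)^i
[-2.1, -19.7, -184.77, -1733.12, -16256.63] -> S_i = -2.10*9.38^i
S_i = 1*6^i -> [1, 6, 36, 216, 1296]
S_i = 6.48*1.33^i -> [6.48, 8.62, 11.46, 15.25, 20.28]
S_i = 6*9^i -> [6, 54, 486, 4374, 39366]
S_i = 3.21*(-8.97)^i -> [3.21, -28.79, 258.28, -2316.77, 20781.4]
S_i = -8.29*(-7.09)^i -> [-8.29, 58.78, -416.72, 2954.56, -20947.85]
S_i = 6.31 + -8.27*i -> [6.31, -1.96, -10.23, -18.5, -26.77]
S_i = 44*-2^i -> [44, -88, 176, -352, 704]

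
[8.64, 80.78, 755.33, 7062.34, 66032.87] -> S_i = 8.64*9.35^i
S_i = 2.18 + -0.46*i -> [2.18, 1.72, 1.26, 0.8, 0.34]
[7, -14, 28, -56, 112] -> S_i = 7*-2^i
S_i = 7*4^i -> [7, 28, 112, 448, 1792]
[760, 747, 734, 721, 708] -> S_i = 760 + -13*i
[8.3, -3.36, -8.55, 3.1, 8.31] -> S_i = Random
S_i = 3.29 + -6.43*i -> [3.29, -3.14, -9.57, -16.0, -22.43]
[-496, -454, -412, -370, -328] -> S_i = -496 + 42*i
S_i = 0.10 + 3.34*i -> [0.1, 3.44, 6.78, 10.12, 13.46]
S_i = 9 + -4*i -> [9, 5, 1, -3, -7]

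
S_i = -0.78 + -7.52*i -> [-0.78, -8.3, -15.82, -23.34, -30.86]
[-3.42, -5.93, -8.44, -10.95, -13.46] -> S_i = -3.42 + -2.51*i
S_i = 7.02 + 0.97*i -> [7.02, 7.99, 8.96, 9.93, 10.9]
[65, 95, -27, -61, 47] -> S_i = Random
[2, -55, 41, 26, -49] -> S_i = Random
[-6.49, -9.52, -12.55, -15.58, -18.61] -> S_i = -6.49 + -3.03*i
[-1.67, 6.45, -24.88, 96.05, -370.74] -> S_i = -1.67*(-3.86)^i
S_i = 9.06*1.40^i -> [9.06, 12.68, 17.76, 24.86, 34.8]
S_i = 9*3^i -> [9, 27, 81, 243, 729]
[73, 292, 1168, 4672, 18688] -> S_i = 73*4^i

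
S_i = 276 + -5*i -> [276, 271, 266, 261, 256]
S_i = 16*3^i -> [16, 48, 144, 432, 1296]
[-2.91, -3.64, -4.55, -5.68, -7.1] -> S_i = -2.91*1.25^i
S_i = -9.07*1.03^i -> [-9.07, -9.34, -9.62, -9.91, -10.21]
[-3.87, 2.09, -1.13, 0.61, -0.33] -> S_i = -3.87*(-0.54)^i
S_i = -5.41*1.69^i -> [-5.41, -9.14, -15.45, -26.11, -44.13]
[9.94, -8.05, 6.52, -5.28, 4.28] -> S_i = 9.94*(-0.81)^i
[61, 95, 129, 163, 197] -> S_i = 61 + 34*i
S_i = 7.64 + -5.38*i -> [7.64, 2.26, -3.12, -8.5, -13.88]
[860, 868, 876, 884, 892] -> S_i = 860 + 8*i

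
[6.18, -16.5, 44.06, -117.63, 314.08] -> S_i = 6.18*(-2.67)^i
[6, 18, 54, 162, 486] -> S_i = 6*3^i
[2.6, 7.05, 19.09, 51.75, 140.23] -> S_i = 2.60*2.71^i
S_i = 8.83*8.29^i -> [8.83, 73.2, 606.83, 5030.65, 41704.11]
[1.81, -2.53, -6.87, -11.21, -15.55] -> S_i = 1.81 + -4.34*i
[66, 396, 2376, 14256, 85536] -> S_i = 66*6^i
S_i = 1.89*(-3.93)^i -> [1.89, -7.43, 29.19, -114.72, 450.85]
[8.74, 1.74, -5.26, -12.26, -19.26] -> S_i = 8.74 + -7.00*i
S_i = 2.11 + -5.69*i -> [2.11, -3.58, -9.27, -14.96, -20.65]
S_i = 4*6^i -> [4, 24, 144, 864, 5184]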